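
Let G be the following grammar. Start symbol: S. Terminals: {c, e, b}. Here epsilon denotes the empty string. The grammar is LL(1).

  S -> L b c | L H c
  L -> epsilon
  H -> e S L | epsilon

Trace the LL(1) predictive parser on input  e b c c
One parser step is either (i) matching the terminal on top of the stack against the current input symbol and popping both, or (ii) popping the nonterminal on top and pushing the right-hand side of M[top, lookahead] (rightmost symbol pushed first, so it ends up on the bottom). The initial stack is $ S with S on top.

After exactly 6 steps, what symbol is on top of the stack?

step 1: stack=$ S  input=e b c c $  — expand S -> L H c
step 2: stack=$ c H L  input=e b c c $  — expand L -> epsilon
step 3: stack=$ c H  input=e b c c $  — expand H -> e S L
step 4: stack=$ c L S e  input=e b c c $  — match e
step 5: stack=$ c L S  input=b c c $  — expand S -> L b c
step 6: stack=$ c L c b L  input=b c c $  — expand L -> epsilon
Stack after step 6: $ c L c b (top = b).

b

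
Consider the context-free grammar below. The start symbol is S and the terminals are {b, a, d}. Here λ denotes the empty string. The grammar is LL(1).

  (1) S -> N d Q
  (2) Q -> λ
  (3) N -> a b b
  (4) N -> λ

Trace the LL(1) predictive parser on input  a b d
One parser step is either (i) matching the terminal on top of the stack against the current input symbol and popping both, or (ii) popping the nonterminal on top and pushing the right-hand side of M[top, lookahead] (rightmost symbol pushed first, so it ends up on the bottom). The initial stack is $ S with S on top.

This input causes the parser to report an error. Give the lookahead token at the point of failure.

step 1: stack=$ S  input=a b d $  — expand S -> N d Q
step 2: stack=$ Q d N  input=a b d $  — expand N -> a b b
step 3: stack=$ Q d b b a  input=a b d $  — match a
step 4: stack=$ Q d b b  input=b d $  — match b
step 5: stack=$ Q d b  input=d $  — error: top is terminal b but lookahead is d

d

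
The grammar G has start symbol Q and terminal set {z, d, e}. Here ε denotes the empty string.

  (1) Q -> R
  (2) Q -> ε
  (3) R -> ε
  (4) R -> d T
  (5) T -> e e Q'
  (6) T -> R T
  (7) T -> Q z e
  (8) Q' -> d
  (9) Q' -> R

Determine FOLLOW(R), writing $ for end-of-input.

{$, d, e, z}

FIRST(R): from R->ε we get {ε}; from R->d T we get {d}. So FIRST(R) = {ε, d}.
FIRST(Q): from Q->R we get {ε, d}; from Q->ε we get {ε}. So FIRST(Q) = {ε, d}.
FIRST(Q'): from Q'->d we get {d}; from Q'->R we get {ε, d}. So FIRST(Q') = {ε, d}.
FIRST(T): from T->e e Q' we get {e}; from T->R T we get {d, e, z}; from T->Q z e we get {d, z}. So FIRST(T) = {d, e, z}.
FOLLOW(Q) includes $ since Q is the start symbol.
FOLLOW(Q): in T->Q z e, Q is followed by z e with FIRST {z}. Thus FOLLOW(Q) = {$, z}.
FOLLOW(R): in Q->R, the suffix after R is empty, so FOLLOW(R) ⊇ FOLLOW(Q) = {$, z}; in T->R T, R is followed by T with FIRST {d, e, z}; in Q'->R, the suffix after R is empty, so FOLLOW(R) ⊇ FOLLOW(Q') = {$, d, e, z}. Thus FOLLOW(R) = {$, d, e, z}.
FOLLOW(T): in R->d T, the suffix after T is empty, so FOLLOW(T) ⊇ FOLLOW(R) = {$, d, e, z}; in T->R T, the suffix after T is empty (adds nothing new). Thus FOLLOW(T) = {$, d, e, z}.
FOLLOW(Q'): in T->e e Q', the suffix after Q' is empty, so FOLLOW(Q') ⊇ FOLLOW(T) = {$, d, e, z}. Thus FOLLOW(Q') = {$, d, e, z}.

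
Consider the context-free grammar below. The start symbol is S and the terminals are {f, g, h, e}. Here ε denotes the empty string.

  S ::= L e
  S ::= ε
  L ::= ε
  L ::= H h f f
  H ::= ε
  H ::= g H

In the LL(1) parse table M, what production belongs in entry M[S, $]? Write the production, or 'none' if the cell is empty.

FIRST(H): from H::=ε we get {ε}; from H::=g H we get {g}. So FIRST(H) = {ε, g}.
FIRST(L): from L::=ε we get {ε}; from L::=H h f f we get {g, h}. So FIRST(L) = {ε, g, h}.
FIRST(S): from S::=L e we get {e, g, h}; from S::=ε we get {ε}. So FIRST(S) = {ε, e, g, h}.
FOLLOW(S) includes $ since S is the start symbol.
FOLLOW(S): S appears on no right-hand side. Thus FOLLOW(S) = {$}.
For S ::= L e: FIRST(L e) = {e, g, h}, so it goes in M[S, t] for t ∈ {e, g, h}.
For S ::= ε: FIRST(ε) = {ε}, so it goes in M[S, t] for t ∈ {}; since ε ∈ FIRST, also for every t ∈ FOLLOW(S) = {$}.

S ::= ε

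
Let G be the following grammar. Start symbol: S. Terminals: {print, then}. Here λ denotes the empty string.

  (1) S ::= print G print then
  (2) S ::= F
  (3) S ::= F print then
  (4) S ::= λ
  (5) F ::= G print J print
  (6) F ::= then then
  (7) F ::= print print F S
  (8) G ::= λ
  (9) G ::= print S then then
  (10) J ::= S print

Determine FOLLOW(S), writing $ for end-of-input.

FIRST(G): from G::=λ we get {λ}; from G::=print S then then we get {print}. So FIRST(G) = {λ, print}.
FIRST(F): from F::=G print J print we get {print}; from F::=then then we get {then}; from F::=print print F S we get {print}. So FIRST(F) = {print, then}.
FIRST(S): from S::=print G print then we get {print}; from S::=F we get {print, then}; from S::=F print then we get {print, then}; from S::=λ we get {λ}. So FIRST(S) = {λ, print, then}.
FIRST(J): from J::=S print we get {print, then}. So FIRST(J) = {print, then}.
FOLLOW(S) includes $ since S is the start symbol.
FOLLOW(G): in S::=print G print then, G is followed by print then with FIRST {print}; in F::=G print J print, G is followed by print J print with FIRST {print}. Thus FOLLOW(G) = {print}.
FOLLOW(J): in F::=G print J print, J is followed by print with FIRST {print}. Thus FOLLOW(J) = {print}.
FOLLOW(S): in F::=print print F S, the suffix after S is empty, so FOLLOW(S) ⊇ FOLLOW(F) = {$, print, then}; in G::=print S then then, S is followed by then then with FIRST {then}; in J::=S print, S is followed by print with FIRST {print}. Thus FOLLOW(S) = {$, print, then}.
FOLLOW(F): in S::=F, the suffix after F is empty, so FOLLOW(F) ⊇ FOLLOW(S) = {$, print, then}; in S::=F print then, F is followed by print then with FIRST {print}; in F::=print print F S, F is followed by S with FIRST {λ, print, then}; in F::=print print F S, the suffix after F is nullable (adds nothing new). Thus FOLLOW(F) = {$, print, then}.

{$, print, then}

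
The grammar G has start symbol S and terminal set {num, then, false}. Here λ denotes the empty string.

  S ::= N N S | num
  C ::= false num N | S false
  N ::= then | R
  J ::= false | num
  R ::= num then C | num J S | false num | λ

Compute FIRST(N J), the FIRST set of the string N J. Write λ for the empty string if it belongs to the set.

FIRST(J): from J::=false we get {false}; from J::=num we get {num}. So FIRST(J) = {false, num}.
FIRST(R): from R::=num then C we get {num}; from R::=num J S we get {num}; from R::=false num we get {false}; from R::=λ we get {λ}. So FIRST(R) = {λ, false, num}.
FIRST(N): from N::=then we get {then}; from N::=R we get {λ, false, num}. So FIRST(N) = {λ, false, num, then}.
FIRST(S): from S::=N N S we get {false, num, then}; from S::=num we get {num}. So FIRST(S) = {false, num, then}.
FIRST(C): from C::=false num N we get {false}; from C::=S false we get {false, num, then}. So FIRST(C) = {false, num, then}.
FIRST(N J): take FIRST of each symbol in turn, carrying on past any symbol whose FIRST contains λ; result {false, num, then}.

{false, num, then}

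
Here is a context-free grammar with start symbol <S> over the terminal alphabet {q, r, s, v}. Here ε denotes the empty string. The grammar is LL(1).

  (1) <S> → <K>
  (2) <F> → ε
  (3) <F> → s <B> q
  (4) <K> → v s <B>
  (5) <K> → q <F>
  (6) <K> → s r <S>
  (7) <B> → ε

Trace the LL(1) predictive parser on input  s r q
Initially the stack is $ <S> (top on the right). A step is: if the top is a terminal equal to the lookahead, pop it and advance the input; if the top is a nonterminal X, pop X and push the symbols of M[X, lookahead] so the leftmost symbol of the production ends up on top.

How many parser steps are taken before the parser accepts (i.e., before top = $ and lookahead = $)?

     Stack      Input    Action
  1  $ <S>      s r q $  expand <S> → <K>
  2  $ <K>      s r q $  expand <K> → s r <S>
  3  $ <S> r s  s r q $  match s
  4  $ <S> r    r q $    match r
  5  $ <S>      q $      expand <S> → <K>
  6  $ <K>      q $      expand <K> → q <F>
  7  $ <F> q    q $      match q
  8  $ <F>      $        expand <F> → ε
Accept reached after 8 steps.

8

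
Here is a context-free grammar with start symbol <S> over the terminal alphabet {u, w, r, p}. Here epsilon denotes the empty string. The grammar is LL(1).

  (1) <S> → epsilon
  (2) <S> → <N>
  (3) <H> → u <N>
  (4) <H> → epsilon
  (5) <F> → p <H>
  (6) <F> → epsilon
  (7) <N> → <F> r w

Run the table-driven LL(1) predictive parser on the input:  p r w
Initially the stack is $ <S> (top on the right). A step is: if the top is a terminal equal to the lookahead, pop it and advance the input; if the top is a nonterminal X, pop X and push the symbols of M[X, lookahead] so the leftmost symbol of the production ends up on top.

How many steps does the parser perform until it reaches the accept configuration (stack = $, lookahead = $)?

7

     Stack        Input    Action
  1  $ <S>        p r w $  expand <S> → <N>
  2  $ <N>        p r w $  expand <N> → <F> r w
  3  $ w r <F>    p r w $  expand <F> → p <H>
  4  $ w r <H> p  p r w $  match p
  5  $ w r <H>    r w $    expand <H> → epsilon
  6  $ w r        r w $    match r
  7  $ w          w $      match w
Accept reached after 7 steps.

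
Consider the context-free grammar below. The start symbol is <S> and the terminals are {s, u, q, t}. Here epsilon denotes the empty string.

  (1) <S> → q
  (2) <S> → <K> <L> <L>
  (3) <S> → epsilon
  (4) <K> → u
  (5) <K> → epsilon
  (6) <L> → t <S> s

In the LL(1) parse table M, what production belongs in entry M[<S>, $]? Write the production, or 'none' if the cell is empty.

FIRST(<K>) = {epsilon, u}
FIRST(<L>) = {t}
FIRST(<S>) = {epsilon, q, t, u}  (via <K> <L> <L>)
FOLLOW(<S>) includes $ since <S> is the start symbol.
FOLLOW(<S>): in <L>→t <S> s, <S> is followed by s with FIRST {s}. Thus FOLLOW(<S>) = {$, s}.
For <S> → q: FIRST(q) = {q}, so it goes in M[<S>, t] for t ∈ {q}.
For <S> → <K> <L> <L>: FIRST(<K> <L> <L>) = {t, u}, so it goes in M[<S>, t] for t ∈ {t, u}.
For <S> → epsilon: FIRST(epsilon) = {epsilon}, so it goes in M[<S>, t] for t ∈ {}; since epsilon ∈ FIRST, also for every t ∈ FOLLOW(<S>) = {$, s}.

<S> → epsilon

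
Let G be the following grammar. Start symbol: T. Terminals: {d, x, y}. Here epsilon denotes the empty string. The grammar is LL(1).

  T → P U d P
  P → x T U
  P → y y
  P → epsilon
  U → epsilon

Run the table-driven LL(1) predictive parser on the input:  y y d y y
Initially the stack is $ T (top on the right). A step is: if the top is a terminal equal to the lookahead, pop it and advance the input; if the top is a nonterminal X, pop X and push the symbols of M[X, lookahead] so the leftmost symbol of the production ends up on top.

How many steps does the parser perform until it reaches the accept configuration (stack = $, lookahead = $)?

step 1: stack=$ T  input=y y d y y $  — expand T → P U d P
step 2: stack=$ P d U P  input=y y d y y $  — expand P → y y
step 3: stack=$ P d U y y  input=y y d y y $  — match y
step 4: stack=$ P d U y  input=y d y y $  — match y
step 5: stack=$ P d U  input=d y y $  — expand U → epsilon
step 6: stack=$ P d  input=d y y $  — match d
step 7: stack=$ P  input=y y $  — expand P → y y
step 8: stack=$ y y  input=y y $  — match y
step 9: stack=$ y  input=y $  — match y
Accept reached after 9 steps.

9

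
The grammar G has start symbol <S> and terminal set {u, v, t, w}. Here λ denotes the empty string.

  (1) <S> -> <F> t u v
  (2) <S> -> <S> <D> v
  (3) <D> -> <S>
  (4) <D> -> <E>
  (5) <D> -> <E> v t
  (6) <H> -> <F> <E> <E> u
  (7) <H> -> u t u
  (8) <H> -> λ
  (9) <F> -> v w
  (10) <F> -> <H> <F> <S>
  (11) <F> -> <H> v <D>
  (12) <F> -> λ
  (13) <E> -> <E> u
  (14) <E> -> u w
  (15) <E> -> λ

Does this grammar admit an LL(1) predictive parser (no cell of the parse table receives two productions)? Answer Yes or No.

No

FIRST(<S>) = {t, u, v}
FIRST(<D>) = {λ, t, u, v}
FIRST(<H>) = {λ, t, u, v}
FIRST(<F>) = {λ, t, u, v}
FIRST(<E>) = {λ, u}
FOLLOW(<S>) = {$, t, u, v}
FOLLOW(<D>) = {t, u, v}
FOLLOW(<H>) = {t, u, v}
FOLLOW(<F>) = {t, u, v}
FOLLOW(<E>) = {t, u, v}
Cell M[<D>, t] receives both <D> -> <S> and <D> -> <E> — the grammar is not LL(1).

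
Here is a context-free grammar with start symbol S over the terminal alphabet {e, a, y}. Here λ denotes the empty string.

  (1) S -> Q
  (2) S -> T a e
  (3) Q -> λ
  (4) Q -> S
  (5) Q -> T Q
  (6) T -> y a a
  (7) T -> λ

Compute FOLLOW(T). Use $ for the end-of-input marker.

{$, a, y}

FIRST(T): from T->y a a we get {y}; from T->λ we get {λ}. So FIRST(T) = {λ, y}.
FIRST(S): from S->Q we get {λ, a, y}; from S->T a e we get {a, y}. So FIRST(S) = {λ, a, y}.
FIRST(Q): from Q->λ we get {λ}; from Q->S we get {λ, a, y}; from Q->T Q we get {λ, a, y}. So FIRST(Q) = {λ, a, y}.
FOLLOW(S) includes $ since S is the start symbol.
FOLLOW(S): in Q->S, the suffix after S is empty, so FOLLOW(S) ⊇ FOLLOW(Q) = {$}. Thus FOLLOW(S) = {$}.
FOLLOW(Q): in S->Q, the suffix after Q is empty, so FOLLOW(Q) ⊇ FOLLOW(S) = {$}; in Q->T Q, the suffix after Q is empty (adds nothing new). Thus FOLLOW(Q) = {$}.
FOLLOW(T): in S->T a e, T is followed by a e with FIRST {a}; in Q->T Q, T is followed by Q with FIRST {λ, a, y}; in Q->T Q, the suffix after T is nullable, so FOLLOW(T) ⊇ FOLLOW(Q) = {$}. Thus FOLLOW(T) = {$, a, y}.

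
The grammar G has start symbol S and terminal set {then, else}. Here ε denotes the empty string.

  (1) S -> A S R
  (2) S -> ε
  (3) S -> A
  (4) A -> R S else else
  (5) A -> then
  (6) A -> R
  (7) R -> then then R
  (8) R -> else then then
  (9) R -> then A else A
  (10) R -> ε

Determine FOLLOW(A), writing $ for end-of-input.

{$, else, then}

FIRST(R) = {ε, else, then}
FIRST(S) = {ε, else, then}  (via A S R, A)
FIRST(A) = {ε, else, then}  (via R S else else, R)
FOLLOW(S) includes $ since S is the start symbol.
FOLLOW(S): in S->A S R, S is followed by R with FIRST {ε, else, then}; in S->A S R, the suffix after S is nullable (adds nothing new); in A->R S else else, S is followed by else else with FIRST {else}. Thus FOLLOW(S) = {$, else, then}.
FOLLOW(A): in S->A S R, A is followed by S R with FIRST {ε, else, then}; in S->A S R, the suffix after A is nullable, so FOLLOW(A) ⊇ FOLLOW(S) = {$, else, then}; in S->A, the suffix after A is empty, so FOLLOW(A) ⊇ FOLLOW(S) = {$, else, then}; in R->then A else A (occurrence 1), A is followed by else A with FIRST {else}; in R->then A else A (occurrence 2), the suffix after A is empty, so FOLLOW(A) ⊇ FOLLOW(R) = {$, else, then}. Thus FOLLOW(A) = {$, else, then}.
FOLLOW(R): in S->A S R, the suffix after R is empty, so FOLLOW(R) ⊇ FOLLOW(S) = {$, else, then}; in A->R S else else, R is followed by S else else with FIRST {else, then}; in A->R, the suffix after R is empty, so FOLLOW(R) ⊇ FOLLOW(A) = {$, else, then}; in R->then then R, the suffix after R is empty (adds nothing new). Thus FOLLOW(R) = {$, else, then}.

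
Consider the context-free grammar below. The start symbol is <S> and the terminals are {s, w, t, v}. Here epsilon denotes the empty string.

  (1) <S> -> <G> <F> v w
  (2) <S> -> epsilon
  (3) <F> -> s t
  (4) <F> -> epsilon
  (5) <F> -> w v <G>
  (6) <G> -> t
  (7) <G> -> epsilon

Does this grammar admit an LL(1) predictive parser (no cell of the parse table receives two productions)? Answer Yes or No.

FIRST(<S>) = {epsilon, s, t, v, w}
FIRST(<F>) = {epsilon, s, w}
FIRST(<G>) = {epsilon, t}
FOLLOW(<S>) = {$}
FOLLOW(<F>) = {v}
FOLLOW(<G>) = {s, v, w}
Each cell of M receives at most one production.

Yes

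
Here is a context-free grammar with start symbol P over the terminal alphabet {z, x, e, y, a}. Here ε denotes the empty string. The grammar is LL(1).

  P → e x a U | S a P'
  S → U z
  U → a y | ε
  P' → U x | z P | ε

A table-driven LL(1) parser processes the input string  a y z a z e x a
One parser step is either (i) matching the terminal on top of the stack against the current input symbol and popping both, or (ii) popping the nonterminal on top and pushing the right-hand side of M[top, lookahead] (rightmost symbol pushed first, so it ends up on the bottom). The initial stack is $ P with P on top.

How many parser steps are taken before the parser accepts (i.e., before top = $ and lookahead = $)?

14

step 1: stack=$ P  input=a y z a z e x a $  — expand P → S a P'
step 2: stack=$ P' a S  input=a y z a z e x a $  — expand S → U z
step 3: stack=$ P' a z U  input=a y z a z e x a $  — expand U → a y
step 4: stack=$ P' a z y a  input=a y z a z e x a $  — match a
step 5: stack=$ P' a z y  input=y z a z e x a $  — match y
step 6: stack=$ P' a z  input=z a z e x a $  — match z
step 7: stack=$ P' a  input=a z e x a $  — match a
step 8: stack=$ P'  input=z e x a $  — expand P' → z P
step 9: stack=$ P z  input=z e x a $  — match z
step 10: stack=$ P  input=e x a $  — expand P → e x a U
step 11: stack=$ U a x e  input=e x a $  — match e
step 12: stack=$ U a x  input=x a $  — match x
step 13: stack=$ U a  input=a $  — match a
step 14: stack=$ U  input=$  — expand U → ε
Accept reached after 14 steps.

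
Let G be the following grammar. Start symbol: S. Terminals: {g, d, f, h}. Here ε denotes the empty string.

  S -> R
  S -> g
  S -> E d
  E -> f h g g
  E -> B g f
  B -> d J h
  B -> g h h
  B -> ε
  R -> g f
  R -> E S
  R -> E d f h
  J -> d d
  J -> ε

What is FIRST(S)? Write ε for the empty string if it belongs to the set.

FIRST(B) = {ε, d, g}
FIRST(J) = {ε, d}
FIRST(E) = {d, f, g}  (via B g f)
FIRST(R) = {d, f, g}  (via E S, E d f h)
FIRST(S) = {d, f, g}  (via R, E d)

{d, f, g}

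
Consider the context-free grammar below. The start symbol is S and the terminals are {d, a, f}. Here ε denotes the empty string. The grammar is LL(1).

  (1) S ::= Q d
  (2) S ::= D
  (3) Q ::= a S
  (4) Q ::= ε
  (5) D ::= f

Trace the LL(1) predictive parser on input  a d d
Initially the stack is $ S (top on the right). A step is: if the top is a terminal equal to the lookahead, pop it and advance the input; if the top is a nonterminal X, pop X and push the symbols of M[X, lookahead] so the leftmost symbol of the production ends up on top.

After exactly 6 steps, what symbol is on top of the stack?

d

     Stack    Input    Action
  1  $ S      a d d $  expand S ::= Q d
  2  $ d Q    a d d $  expand Q ::= a S
  3  $ d S a  a d d $  match a
  4  $ d S    d d $    expand S ::= Q d
  5  $ d d Q  d d $    expand Q ::= ε
  6  $ d d    d d $    match d
Stack after step 6: $ d (top = d).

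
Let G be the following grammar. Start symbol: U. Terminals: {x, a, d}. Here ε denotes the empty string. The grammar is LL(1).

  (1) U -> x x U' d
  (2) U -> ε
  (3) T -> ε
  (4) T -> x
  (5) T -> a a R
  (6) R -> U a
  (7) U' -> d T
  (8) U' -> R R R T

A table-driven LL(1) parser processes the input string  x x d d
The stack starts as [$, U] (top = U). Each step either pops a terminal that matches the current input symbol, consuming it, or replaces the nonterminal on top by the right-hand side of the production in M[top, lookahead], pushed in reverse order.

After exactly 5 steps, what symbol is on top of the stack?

T

step 1: stack=$ U  input=x x d d $  — expand U -> x x U' d
step 2: stack=$ d U' x x  input=x x d d $  — match x
step 3: stack=$ d U' x  input=x d d $  — match x
step 4: stack=$ d U'  input=d d $  — expand U' -> d T
step 5: stack=$ d T d  input=d d $  — match d
Stack after step 5: $ d T (top = T).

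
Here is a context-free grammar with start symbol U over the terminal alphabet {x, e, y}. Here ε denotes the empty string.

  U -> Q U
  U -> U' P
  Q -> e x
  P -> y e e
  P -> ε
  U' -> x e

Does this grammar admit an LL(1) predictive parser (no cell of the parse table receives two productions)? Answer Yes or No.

FIRST(U) = {e, x}
FIRST(Q) = {e}
FIRST(P) = {ε, y}
FIRST(U') = {x}
FOLLOW(U) = {$}
FOLLOW(Q) = {e, x}
FOLLOW(P) = {$}
FOLLOW(U') = {$, y}
Each cell of M receives at most one production.

Yes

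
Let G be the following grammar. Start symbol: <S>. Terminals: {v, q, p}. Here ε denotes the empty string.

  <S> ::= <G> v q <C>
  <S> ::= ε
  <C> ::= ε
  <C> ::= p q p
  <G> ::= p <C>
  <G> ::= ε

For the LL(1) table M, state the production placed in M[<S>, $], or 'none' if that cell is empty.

FIRST(<C>): from <C>::=ε we get {ε}; from <C>::=p q p we get {p}. So FIRST(<C>) = {ε, p}.
FIRST(<G>): from <G>::=p <C> we get {p}; from <G>::=ε we get {ε}. So FIRST(<G>) = {ε, p}.
FIRST(<S>): from <S>::=<G> v q <C> we get {p, v}; from <S>::=ε we get {ε}. So FIRST(<S>) = {ε, p, v}.
FOLLOW(<S>) includes $ since <S> is the start symbol.
FOLLOW(<S>): <S> appears on no right-hand side. Thus FOLLOW(<S>) = {$}.
For <S> ::= <G> v q <C>: FIRST(<G> v q <C>) = {p, v}, so it goes in M[<S>, t] for t ∈ {p, v}.
For <S> ::= ε: FIRST(ε) = {ε}, so it goes in M[<S>, t] for t ∈ {}; since ε ∈ FIRST, also for every t ∈ FOLLOW(<S>) = {$}.

<S> ::= ε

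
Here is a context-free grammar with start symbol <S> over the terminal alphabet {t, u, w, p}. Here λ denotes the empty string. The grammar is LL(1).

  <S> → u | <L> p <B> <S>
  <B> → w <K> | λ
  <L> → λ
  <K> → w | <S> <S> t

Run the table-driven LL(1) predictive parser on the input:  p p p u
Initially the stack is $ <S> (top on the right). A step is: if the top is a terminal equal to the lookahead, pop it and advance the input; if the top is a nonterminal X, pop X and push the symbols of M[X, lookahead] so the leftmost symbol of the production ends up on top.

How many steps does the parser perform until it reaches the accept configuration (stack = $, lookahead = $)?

step 1: stack=$ <S>  input=p p p u $  — expand <S> → <L> p <B> <S>
step 2: stack=$ <S> <B> p <L>  input=p p p u $  — expand <L> → λ
step 3: stack=$ <S> <B> p  input=p p p u $  — match p
step 4: stack=$ <S> <B>  input=p p u $  — expand <B> → λ
step 5: stack=$ <S>  input=p p u $  — expand <S> → <L> p <B> <S>
step 6: stack=$ <S> <B> p <L>  input=p p u $  — expand <L> → λ
step 7: stack=$ <S> <B> p  input=p p u $  — match p
step 8: stack=$ <S> <B>  input=p u $  — expand <B> → λ
step 9: stack=$ <S>  input=p u $  — expand <S> → <L> p <B> <S>
step 10: stack=$ <S> <B> p <L>  input=p u $  — expand <L> → λ
step 11: stack=$ <S> <B> p  input=p u $  — match p
step 12: stack=$ <S> <B>  input=u $  — expand <B> → λ
step 13: stack=$ <S>  input=u $  — expand <S> → u
step 14: stack=$ u  input=u $  — match u
Accept reached after 14 steps.

14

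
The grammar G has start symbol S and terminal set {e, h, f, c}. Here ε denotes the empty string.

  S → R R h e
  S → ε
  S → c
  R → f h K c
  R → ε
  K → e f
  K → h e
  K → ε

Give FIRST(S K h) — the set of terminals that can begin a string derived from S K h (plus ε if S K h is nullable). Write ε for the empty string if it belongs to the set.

FIRST(R) = {ε, f}
FIRST(K) = {ε, e, h}
FIRST(S) = {ε, c, f, h}  (via R R h e)
FIRST(S K h): take FIRST of each symbol in turn, carrying on past any symbol whose FIRST contains ε; result {c, e, f, h}.

{c, e, f, h}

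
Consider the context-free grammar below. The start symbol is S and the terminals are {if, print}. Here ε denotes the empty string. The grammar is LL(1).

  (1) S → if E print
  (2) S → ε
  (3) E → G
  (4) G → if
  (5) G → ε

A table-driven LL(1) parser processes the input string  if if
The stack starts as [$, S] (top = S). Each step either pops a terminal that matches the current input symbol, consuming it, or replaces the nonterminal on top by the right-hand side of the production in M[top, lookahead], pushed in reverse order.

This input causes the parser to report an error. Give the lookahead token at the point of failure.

step 1: stack=$ S  input=if if $  — expand S → if E print
step 2: stack=$ print E if  input=if if $  — match if
step 3: stack=$ print E  input=if $  — expand E → G
step 4: stack=$ print G  input=if $  — expand G → if
step 5: stack=$ print if  input=if $  — match if
step 6: stack=$ print  input=$  — error: top is terminal print but lookahead is $

$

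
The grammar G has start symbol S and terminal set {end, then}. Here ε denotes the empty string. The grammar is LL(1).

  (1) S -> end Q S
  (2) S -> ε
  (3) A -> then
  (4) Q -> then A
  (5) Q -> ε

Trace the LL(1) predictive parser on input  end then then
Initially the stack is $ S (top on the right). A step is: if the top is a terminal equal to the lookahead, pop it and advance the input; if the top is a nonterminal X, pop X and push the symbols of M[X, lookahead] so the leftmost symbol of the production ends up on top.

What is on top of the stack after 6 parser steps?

S

step 1: stack=$ S  input=end then then $  — expand S -> end Q S
step 2: stack=$ S Q end  input=end then then $  — match end
step 3: stack=$ S Q  input=then then $  — expand Q -> then A
step 4: stack=$ S A then  input=then then $  — match then
step 5: stack=$ S A  input=then $  — expand A -> then
step 6: stack=$ S then  input=then $  — match then
Stack after step 6: $ S (top = S).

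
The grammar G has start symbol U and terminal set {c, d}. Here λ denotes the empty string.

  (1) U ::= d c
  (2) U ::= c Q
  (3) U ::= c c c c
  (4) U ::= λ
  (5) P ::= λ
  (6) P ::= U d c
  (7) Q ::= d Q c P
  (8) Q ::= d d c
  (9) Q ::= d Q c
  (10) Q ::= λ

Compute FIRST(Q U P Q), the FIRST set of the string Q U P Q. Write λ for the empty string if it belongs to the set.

FIRST(U): from U::=d c we get {d}; from U::=c Q we get {c}; from U::=c c c c we get {c}; from U::=λ we get {λ}. So FIRST(U) = {λ, c, d}.
FIRST(Q): from Q::=d Q c P we get {d}; from Q::=d d c we get {d}; from Q::=d Q c we get {d}; from Q::=λ we get {λ}. So FIRST(Q) = {λ, d}.
FIRST(P): from P::=λ we get {λ}; from P::=U d c we get {c, d}. So FIRST(P) = {λ, c, d}.
FIRST(Q U P Q): take FIRST of each symbol in turn, carrying on past any symbol whose FIRST contains λ; result {λ, c, d}.

{λ, c, d}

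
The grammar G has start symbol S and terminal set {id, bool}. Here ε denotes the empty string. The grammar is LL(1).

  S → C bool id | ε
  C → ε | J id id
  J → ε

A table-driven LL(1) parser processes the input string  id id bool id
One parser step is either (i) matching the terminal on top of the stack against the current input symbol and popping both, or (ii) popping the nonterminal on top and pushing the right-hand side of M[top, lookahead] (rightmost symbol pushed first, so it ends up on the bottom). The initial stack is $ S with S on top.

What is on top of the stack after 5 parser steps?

bool

step 1: stack=$ S  input=id id bool id $  — expand S → C bool id
step 2: stack=$ id bool C  input=id id bool id $  — expand C → J id id
step 3: stack=$ id bool id id J  input=id id bool id $  — expand J → ε
step 4: stack=$ id bool id id  input=id id bool id $  — match id
step 5: stack=$ id bool id  input=id bool id $  — match id
Stack after step 5: $ id bool (top = bool).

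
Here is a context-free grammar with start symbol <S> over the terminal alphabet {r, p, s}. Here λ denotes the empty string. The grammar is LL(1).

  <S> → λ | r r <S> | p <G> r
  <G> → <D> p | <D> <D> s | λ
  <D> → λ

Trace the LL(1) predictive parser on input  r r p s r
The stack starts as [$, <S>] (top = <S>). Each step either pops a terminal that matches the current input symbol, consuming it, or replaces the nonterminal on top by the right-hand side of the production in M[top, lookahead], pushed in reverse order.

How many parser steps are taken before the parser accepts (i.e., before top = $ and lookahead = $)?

      Stack          Input        Action
   1  $ <S>          r r p s r $  expand <S> → r r <S>
   2  $ <S> r r      r r p s r $  match r
   3  $ <S> r        r p s r $    match r
   4  $ <S>          p s r $      expand <S> → p <G> r
   5  $ r <G> p      p s r $      match p
   6  $ r <G>        s r $        expand <G> → <D> <D> s
   7  $ r s <D> <D>  s r $        expand <D> → λ
   8  $ r s <D>      s r $        expand <D> → λ
   9  $ r s          s r $        match s
  10  $ r            r $          match r
Accept reached after 10 steps.

10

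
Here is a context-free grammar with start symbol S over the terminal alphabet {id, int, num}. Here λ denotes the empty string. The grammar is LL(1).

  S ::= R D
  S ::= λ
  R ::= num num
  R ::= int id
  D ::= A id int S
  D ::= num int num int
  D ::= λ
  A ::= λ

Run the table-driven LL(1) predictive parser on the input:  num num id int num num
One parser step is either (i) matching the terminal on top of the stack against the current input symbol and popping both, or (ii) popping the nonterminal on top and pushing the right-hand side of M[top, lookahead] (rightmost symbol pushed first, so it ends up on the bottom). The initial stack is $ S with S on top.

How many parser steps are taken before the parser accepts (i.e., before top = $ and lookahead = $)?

step 1: stack=$ S  input=num num id int num num $  — expand S ::= R D
step 2: stack=$ D R  input=num num id int num num $  — expand R ::= num num
step 3: stack=$ D num num  input=num num id int num num $  — match num
step 4: stack=$ D num  input=num id int num num $  — match num
step 5: stack=$ D  input=id int num num $  — expand D ::= A id int S
step 6: stack=$ S int id A  input=id int num num $  — expand A ::= λ
step 7: stack=$ S int id  input=id int num num $  — match id
step 8: stack=$ S int  input=int num num $  — match int
step 9: stack=$ S  input=num num $  — expand S ::= R D
step 10: stack=$ D R  input=num num $  — expand R ::= num num
step 11: stack=$ D num num  input=num num $  — match num
step 12: stack=$ D num  input=num $  — match num
step 13: stack=$ D  input=$  — expand D ::= λ
Accept reached after 13 steps.

13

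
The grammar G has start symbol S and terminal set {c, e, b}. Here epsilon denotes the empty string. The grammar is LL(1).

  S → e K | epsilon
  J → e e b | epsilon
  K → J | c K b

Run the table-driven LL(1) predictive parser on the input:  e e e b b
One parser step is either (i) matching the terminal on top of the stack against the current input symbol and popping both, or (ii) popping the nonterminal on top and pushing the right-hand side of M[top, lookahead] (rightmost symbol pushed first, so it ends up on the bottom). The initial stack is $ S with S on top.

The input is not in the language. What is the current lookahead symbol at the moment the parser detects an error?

step 1: stack=$ S  input=e e e b b $  — expand S → e K
step 2: stack=$ K e  input=e e e b b $  — match e
step 3: stack=$ K  input=e e b b $  — expand K → J
step 4: stack=$ J  input=e e b b $  — expand J → e e b
step 5: stack=$ b e e  input=e e b b $  — match e
step 6: stack=$ b e  input=e b b $  — match e
step 7: stack=$ b  input=b b $  — match b
step 8: stack=$  input=b $  — error: stack empty but input remains

b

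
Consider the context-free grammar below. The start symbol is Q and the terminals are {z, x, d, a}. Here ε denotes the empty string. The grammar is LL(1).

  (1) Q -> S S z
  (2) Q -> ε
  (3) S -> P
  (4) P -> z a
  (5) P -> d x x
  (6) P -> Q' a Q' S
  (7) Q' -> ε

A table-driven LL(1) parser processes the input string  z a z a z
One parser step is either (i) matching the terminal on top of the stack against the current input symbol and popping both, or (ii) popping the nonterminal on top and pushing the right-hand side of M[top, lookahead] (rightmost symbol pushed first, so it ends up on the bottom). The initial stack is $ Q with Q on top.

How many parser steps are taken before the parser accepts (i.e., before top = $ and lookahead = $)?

10

step 1: stack=$ Q  input=z a z a z $  — expand Q -> S S z
step 2: stack=$ z S S  input=z a z a z $  — expand S -> P
step 3: stack=$ z S P  input=z a z a z $  — expand P -> z a
step 4: stack=$ z S a z  input=z a z a z $  — match z
step 5: stack=$ z S a  input=a z a z $  — match a
step 6: stack=$ z S  input=z a z $  — expand S -> P
step 7: stack=$ z P  input=z a z $  — expand P -> z a
step 8: stack=$ z a z  input=z a z $  — match z
step 9: stack=$ z a  input=a z $  — match a
step 10: stack=$ z  input=z $  — match z
Accept reached after 10 steps.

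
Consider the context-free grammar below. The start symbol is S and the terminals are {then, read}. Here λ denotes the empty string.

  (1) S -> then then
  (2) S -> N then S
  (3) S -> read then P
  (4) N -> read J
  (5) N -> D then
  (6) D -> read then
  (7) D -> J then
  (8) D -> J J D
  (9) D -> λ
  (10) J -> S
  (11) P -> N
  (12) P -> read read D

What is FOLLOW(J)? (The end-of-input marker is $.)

FIRST(S): from S->then then we get {then}; from S->N then S we get {read, then}; from S->read then P we get {read}. So FIRST(S) = {read, then}.
FIRST(J): from J->S we get {read, then}. So FIRST(J) = {read, then}.
FIRST(D): from D->read then we get {read}; from D->J then we get {read, then}; from D->J J D we get {read, then}; from D->λ we get {λ}. So FIRST(D) = {λ, read, then}.
FIRST(N): from N->read J we get {read}; from N->D then we get {read, then}. So FIRST(N) = {read, then}.
FIRST(P): from P->N we get {read, then}; from P->read read D we get {read}. So FIRST(P) = {read, then}.
FOLLOW(S) includes $ since S is the start symbol.
FOLLOW(S): in S->N then S, the suffix after S is empty (adds nothing new); in J->S, the suffix after S is empty, so FOLLOW(S) ⊇ FOLLOW(J) = {$, read, then}. Thus FOLLOW(S) = {$, read, then}.
FOLLOW(P): in S->read then P, the suffix after P is empty, so FOLLOW(P) ⊇ FOLLOW(S) = {$, read, then}. Thus FOLLOW(P) = {$, read, then}.
FOLLOW(N): in S->N then S, N is followed by then S with FIRST {then}; in P->N, the suffix after N is empty, so FOLLOW(N) ⊇ FOLLOW(P) = {$, read, then}. Thus FOLLOW(N) = {$, read, then}.
FOLLOW(D): in N->D then, D is followed by then with FIRST {then}; in D->J J D, the suffix after D is empty (adds nothing new); in P->read read D, the suffix after D is empty, so FOLLOW(D) ⊇ FOLLOW(P) = {$, read, then}. Thus FOLLOW(D) = {$, read, then}.
FOLLOW(J): in N->read J, the suffix after J is empty, so FOLLOW(J) ⊇ FOLLOW(N) = {$, read, then}; in D->J then, J is followed by then with FIRST {then}; in D->J J D (occurrence 1), J is followed by J D with FIRST {read, then}; in D->J J D (occurrence 2), J is followed by D with FIRST {λ, read, then}; in D->J J D (occurrence 2), the suffix after J is nullable, so FOLLOW(J) ⊇ FOLLOW(D) = {$, read, then}. Thus FOLLOW(J) = {$, read, then}.

{$, read, then}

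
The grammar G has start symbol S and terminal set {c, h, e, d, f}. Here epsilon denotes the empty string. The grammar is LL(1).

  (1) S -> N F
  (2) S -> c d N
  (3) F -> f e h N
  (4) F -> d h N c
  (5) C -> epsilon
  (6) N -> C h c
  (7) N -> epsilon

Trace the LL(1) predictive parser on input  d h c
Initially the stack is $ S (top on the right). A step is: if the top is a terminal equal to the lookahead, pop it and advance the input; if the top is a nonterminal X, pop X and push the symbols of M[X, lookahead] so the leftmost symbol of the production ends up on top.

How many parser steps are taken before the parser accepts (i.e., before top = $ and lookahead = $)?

     Stack      Input    Action
  1  $ S        d h c $  expand S -> N F
  2  $ F N      d h c $  expand N -> epsilon
  3  $ F        d h c $  expand F -> d h N c
  4  $ c N h d  d h c $  match d
  5  $ c N h    h c $    match h
  6  $ c N      c $      expand N -> epsilon
  7  $ c        c $      match c
Accept reached after 7 steps.

7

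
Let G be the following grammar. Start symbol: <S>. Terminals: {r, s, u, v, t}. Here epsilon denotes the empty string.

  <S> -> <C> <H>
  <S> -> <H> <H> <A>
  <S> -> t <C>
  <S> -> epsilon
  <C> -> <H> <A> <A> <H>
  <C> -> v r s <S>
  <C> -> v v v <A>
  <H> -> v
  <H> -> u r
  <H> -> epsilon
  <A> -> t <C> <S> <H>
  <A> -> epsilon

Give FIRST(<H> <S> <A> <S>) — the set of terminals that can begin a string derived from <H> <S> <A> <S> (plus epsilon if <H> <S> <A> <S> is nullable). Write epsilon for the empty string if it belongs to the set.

{epsilon, t, u, v}

FIRST(<H>) = {epsilon, u, v}
FIRST(<A>) = {epsilon, t}
FIRST(<C>) = {epsilon, t, u, v}  (via <H> <A> <A> <H>)
FIRST(<S>) = {epsilon, t, u, v}  (via <C> <H>, <H> <H> <A>)
FIRST(<H> <S> <A> <S>): take FIRST of each symbol in turn, carrying on past any symbol whose FIRST contains epsilon; result {epsilon, t, u, v}.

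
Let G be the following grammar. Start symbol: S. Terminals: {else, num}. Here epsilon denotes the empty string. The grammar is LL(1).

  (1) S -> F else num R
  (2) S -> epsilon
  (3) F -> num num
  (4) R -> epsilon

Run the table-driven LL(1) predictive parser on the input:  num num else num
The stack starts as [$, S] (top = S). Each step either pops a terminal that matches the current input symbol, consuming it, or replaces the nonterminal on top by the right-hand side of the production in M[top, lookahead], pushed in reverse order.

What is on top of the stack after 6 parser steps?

     Stack                 Input               Action
  1  $ S                   num num else num $  expand S -> F else num R
  2  $ R num else F        num num else num $  expand F -> num num
  3  $ R num else num num  num num else num $  match num
  4  $ R num else num      num else num $      match num
  5  $ R num else          else num $          match else
  6  $ R num               num $               match num
Stack after step 6: $ R (top = R).

R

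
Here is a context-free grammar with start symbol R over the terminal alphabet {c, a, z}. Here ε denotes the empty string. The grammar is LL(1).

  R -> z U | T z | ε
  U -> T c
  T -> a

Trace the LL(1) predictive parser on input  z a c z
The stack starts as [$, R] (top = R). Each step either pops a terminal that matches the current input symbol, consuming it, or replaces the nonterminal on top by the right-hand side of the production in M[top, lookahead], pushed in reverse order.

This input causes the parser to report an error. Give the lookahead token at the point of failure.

     Stack  Input      Action
  1  $ R    z a c z $  expand R -> z U
  2  $ U z  z a c z $  match z
  3  $ U    a c z $    expand U -> T c
  4  $ c T  a c z $    expand T -> a
  5  $ c a  a c z $    match a
  6  $ c    c z $      match c
  7  $      z $        error: stack empty but input remains

z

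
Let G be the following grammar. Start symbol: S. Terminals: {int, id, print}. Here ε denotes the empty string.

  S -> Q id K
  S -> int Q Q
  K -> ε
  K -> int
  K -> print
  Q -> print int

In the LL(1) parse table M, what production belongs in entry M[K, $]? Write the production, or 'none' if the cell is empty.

FIRST(K): from K->ε we get {ε}; from K->int we get {int}; from K->print we get {print}. So FIRST(K) = {ε, int, print}.
FIRST(Q): from Q->print int we get {print}. So FIRST(Q) = {print}.
FIRST(S): from S->Q id K we get {print}; from S->int Q Q we get {int}. So FIRST(S) = {int, print}.
FOLLOW(S) includes $ since S is the start symbol.
FOLLOW(S): S appears on no right-hand side. Thus FOLLOW(S) = {$}.
FOLLOW(K): in S->Q id K, the suffix after K is empty, so FOLLOW(K) ⊇ FOLLOW(S) = {$}. Thus FOLLOW(K) = {$}.
For K -> ε: FIRST(ε) = {ε}, so it goes in M[K, t] for t ∈ {}; since ε ∈ FIRST, also for every t ∈ FOLLOW(K) = {$}.
For K -> int: FIRST(int) = {int}, so it goes in M[K, t] for t ∈ {int}.
For K -> print: FIRST(print) = {print}, so it goes in M[K, t] for t ∈ {print}.

K -> ε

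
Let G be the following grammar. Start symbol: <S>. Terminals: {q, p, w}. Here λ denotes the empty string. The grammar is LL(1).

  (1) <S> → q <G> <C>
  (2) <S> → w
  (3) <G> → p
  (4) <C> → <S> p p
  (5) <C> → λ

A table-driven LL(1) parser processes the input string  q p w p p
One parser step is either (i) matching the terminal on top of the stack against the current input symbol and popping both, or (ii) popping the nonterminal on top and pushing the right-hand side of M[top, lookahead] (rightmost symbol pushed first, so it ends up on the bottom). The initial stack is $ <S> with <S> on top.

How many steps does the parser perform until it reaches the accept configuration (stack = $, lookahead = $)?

9

     Stack        Input        Action
  1  $ <S>        q p w p p $  expand <S> → q <G> <C>
  2  $ <C> <G> q  q p w p p $  match q
  3  $ <C> <G>    p w p p $    expand <G> → p
  4  $ <C> p      p w p p $    match p
  5  $ <C>        w p p $      expand <C> → <S> p p
  6  $ p p <S>    w p p $      expand <S> → w
  7  $ p p w      w p p $      match w
  8  $ p p        p p $        match p
  9  $ p          p $          match p
Accept reached after 9 steps.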